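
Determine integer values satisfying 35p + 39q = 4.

Step 1: Check solvability.
gcd(35, 39) = 1
Since 1 divides 4, solutions exist.

Step 2: Apply extended Euclidean algorithm to find gcd.
We find integers such that 35*x0 + 39*y0 = 1

Step 3: Scale the particular solution.
Multiply by 4/1 = 4:
p = -40, q = 36

Step 4: Verify.
35*(-40) + 39*(36) = 4 = 4 ✓

p = -40, q = 36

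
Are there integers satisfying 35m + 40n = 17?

Step 1: Compute gcd(35, 40).
gcd(35, 40) = 5

Step 2: Check divisibility.
Does 5 divide 17? 17 = 5 x 3 + 2, so no.

By the theorem on linear Diophantine equations, 35m + 40n = 17 has integer solutions if and only if gcd(35, 40) divides 17. Since 5 does not divide 17, no solutions exist.

No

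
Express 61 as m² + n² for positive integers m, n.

We need to find integers m, n > 0 such that m² + n² = 61.
Trying m = 5: n² = 61 - 5² = 61 - 25 = 36
n = 6
Check: 5² + 6² = 25 + 36 = 61 ✓

61 = 5² + 6²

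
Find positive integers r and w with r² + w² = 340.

We need to find integers r, w > 0 such that r² + w² = 340.
Trying r = 4: w² = 340 - 4² = 340 - 16 = 324
w = 18
Check: 4² + 18² = 16 + 324 = 340 ✓

340 = 4² + 18²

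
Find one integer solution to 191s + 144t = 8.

Step 1: Check solvability.
gcd(191, 144) = 1
Since 1 divides 8, solutions exist.

Step 2: Apply extended Euclidean algorithm to find gcd.
We find integers such that 191*x0 + 144*y0 = 1

Step 3: Scale the particular solution.
Multiply by 8/1 = 8:
s = -392, t = 520

Step 4: Verify.
191*(-392) + 144*(520) = 8 = 8 ✓

s = -392, t = 520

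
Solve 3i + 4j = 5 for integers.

Step 1: Check solvability.
gcd(3, 4) = 1
Since 1 divides 5, solutions exist.

Step 2: Apply extended Euclidean algorithm to find gcd.
We find integers such that 3*x0 + 4*y0 = 1

Step 3: Scale the particular solution.
Multiply by 5/1 = 5:
i = -5, j = 5

Step 4: Verify.
3*(-5) + 4*(5) = 5 = 5 ✓

i = -5, j = 5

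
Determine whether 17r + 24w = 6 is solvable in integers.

Step 1: Compute gcd(17, 24).
gcd(17, 24) = 1

Step 2: Check divisibility.
Does 1 divide 6? 6 = 1 x 6, so yes.

By the theorem on linear Diophantine equations, 17r + 24w = 6 has integer solutions if and only if gcd(17, 24) divides 6. Since 1 | 6, solutions exist.

Yes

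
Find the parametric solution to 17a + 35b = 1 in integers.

Step 1: Compute gcd(17, 35) = 1.
Since 1 divides 1, solutions exist.

Step 2: Find a particular solution using extended Euclidean algorithm.
We get a₀ = -2, b₀ = 1.
Check: 17*-2 + 35*1 = 1 = 1 ✓

Step 3: Write the general solution.
a = -2 + (35/1)t = -2 + 35t
b = 1 - (17/1)t = 1 - 17t
for any integer t.

a = -2 + 35t, b = 1 - 17t for integer t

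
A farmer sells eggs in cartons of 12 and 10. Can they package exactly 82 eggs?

We need non-negative a, b with 12a + 10b = 82.
gcd(12, 10) = 2 divides 82.
Try a = 1: 10b = 82 - 12 = 70, so b = 7.
One way: 1 cartons of 12 and 7 cartons of 10.

Yes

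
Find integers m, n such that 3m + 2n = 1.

Step 1: Check solvability.
gcd(3, 2) = 1
Since 1 divides 1, solutions exist.

Step 2: Apply extended Euclidean algorithm to find gcd.
We find integers such that 3*x0 + 2*y0 = 1

Step 3: Scale the particular solution.
Multiply by 1/1 = 1:
m = 1, n = -1

Step 4: Verify.
3*(1) + 2*(-1) = 1 = 1 ✓

m = 1, n = -1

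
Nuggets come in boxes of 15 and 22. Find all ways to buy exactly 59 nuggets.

We need non-negative integers (x, y) with 15x + 22y = 59.
For each x in 0..3, check if 59 - 15x is a non-negative multiple of 22.
x = 1: 22y = 44, y = 2 ✓

(1 boxes of 15, 2 boxes of 22)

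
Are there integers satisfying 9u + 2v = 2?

Step 1: Compute gcd(9, 2).
gcd(9, 2) = 1

Step 2: Check divisibility.
Does 1 divide 2? 2 = 1 x 2, so yes.

By the theorem on linear Diophantine equations, 9u + 2v = 2 has integer solutions if and only if gcd(9, 2) divides 2. Since 1 | 2, solutions exist.

Yes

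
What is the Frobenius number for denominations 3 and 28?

For two coprime denominations a and b, the Frobenius number (largest value not representable as a non-negative combination) is ab - a - b.
Here gcd(3, 28) = 1, so they are coprime.
F(3, 28) = 3·28 - 3 - 28 = 84 - 31 = 53

53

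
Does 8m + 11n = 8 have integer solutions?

Step 1: Compute gcd(8, 11).
gcd(8, 11) = 1

Step 2: Check divisibility.
Does 1 divide 8? 8 = 1 x 8, so yes.

By the theorem on linear Diophantine equations, 8m + 11n = 8 has integer solutions if and only if gcd(8, 11) divides 8. Since 1 | 8, solutions exist.

Yes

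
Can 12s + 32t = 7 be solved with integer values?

Step 1: Compute gcd(12, 32).
gcd(12, 32) = 4

Step 2: Check divisibility.
Does 4 divide 7? 7 = 4 x 1 + 3, so no.

By the theorem on linear Diophantine equations, 12s + 32t = 7 has integer solutions if and only if gcd(12, 32) divides 7. Since 4 does not divide 7, no solutions exist.

No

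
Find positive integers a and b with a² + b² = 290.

We need to find integers a, b > 0 such that a² + b² = 290.
Trying a = 1: b² = 290 - 1² = 290 - 1 = 289
b = 17
Check: 1² + 17² = 1 + 289 = 290 ✓

290 = 1² + 17²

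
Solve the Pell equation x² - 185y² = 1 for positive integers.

We seek the smallest positive integers (x, y) with x² - 185y² = 1, i.e., x² = 185y² + 1.
Try successive y values:
y = 1: x² = 185·1² + 1 = 186, not a perfect square
y = 2: x² = 185·2² + 1 = 741, not a perfect square
y = 3: x² = 185·3² + 1 = 1666, not a perfect square
... continuing the search (or via continued fractions) ...
y = 680: x² = 185·680² + 1 = 85544001, x = 9249 ✓

Verify: 9249² - 185·680² = 85544001 - 85544000 = 1 ✓

x = 9249, y = 680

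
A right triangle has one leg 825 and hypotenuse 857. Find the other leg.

b² = c² - a² = 734449 - 680625 = 53824
b = 232

232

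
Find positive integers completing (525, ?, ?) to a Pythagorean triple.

We need the other leg and hypotenuse such that 525² + x² = c².
Take x = 92, c = 533: 525² + 92² = 275625 + 8464 = 284089 = 533² ✓
Triple: (525, 92, 533)

(525, 92, 533)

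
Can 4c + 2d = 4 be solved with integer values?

Step 1: Compute gcd(4, 2).
gcd(4, 2) = 2

Step 2: Check divisibility.
Does 2 divide 4? 4 = 2 x 2, so yes.

By the theorem on linear Diophantine equations, 4c + 2d = 4 has integer solutions if and only if gcd(4, 2) divides 4. Since 2 | 4, solutions exist.

Yes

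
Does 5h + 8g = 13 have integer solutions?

Step 1: Compute gcd(5, 8).
gcd(5, 8) = 1

Step 2: Check divisibility.
Does 1 divide 13? 13 = 1 x 13, so yes.

By the theorem on linear Diophantine equations, 5h + 8g = 13 has integer solutions if and only if gcd(5, 8) divides 13. Since 1 | 13, solutions exist.

Yes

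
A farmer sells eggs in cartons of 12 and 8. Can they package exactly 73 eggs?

We need non-negative a, b with 12a + 8b = 73.
gcd(12, 8) = 4, and 4 does not divide 73.
No integer solutions exist.

No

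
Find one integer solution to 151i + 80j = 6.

Step 1: Check solvability.
gcd(151, 80) = 1
Since 1 divides 6, solutions exist.

Step 2: Apply extended Euclidean algorithm to find gcd.
We find integers such that 151*x0 + 80*y0 = 1

Step 3: Scale the particular solution.
Multiply by 6/1 = 6:
i = -54, j = 102

Step 4: Verify.
151*(-54) + 80*(102) = 6 = 6 ✓

i = -54, j = 102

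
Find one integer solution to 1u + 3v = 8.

Step 1: Check solvability.
gcd(1, 3) = 1
Since 1 divides 8, solutions exist.

Step 2: Apply extended Euclidean algorithm to find gcd.
We find integers such that 1*x0 + 3*y0 = 1

Step 3: Scale the particular solution.
Multiply by 8/1 = 8:
u = 8, v = 0

Step 4: Verify.
1*(8) + 3*(0) = 8 = 8 ✓

u = 8, v = 0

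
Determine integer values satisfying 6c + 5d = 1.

Step 1: Check solvability.
gcd(6, 5) = 1
Since 1 divides 1, solutions exist.

Step 2: Apply extended Euclidean algorithm to find gcd.
We find integers such that 6*x0 + 5*y0 = 1

Step 3: Scale the particular solution.
Multiply by 1/1 = 1:
c = 1, d = -1

Step 4: Verify.
6*(1) + 5*(-1) = 1 = 1 ✓

c = 1, d = -1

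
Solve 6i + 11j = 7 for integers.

Step 1: Check solvability.
gcd(6, 11) = 1
Since 1 divides 7, solutions exist.

Step 2: Apply extended Euclidean algorithm to find gcd.
We find integers such that 6*x0 + 11*y0 = 1

Step 3: Scale the particular solution.
Multiply by 7/1 = 7:
i = 14, j = -7

Step 4: Verify.
6*(14) + 11*(-7) = 7 = 7 ✓

i = 14, j = -7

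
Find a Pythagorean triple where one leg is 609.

We need the other leg and hypotenuse such that 609² + x² = c².
Take x = 200, c = 641: 609² + 200² = 370881 + 40000 = 410881 = 641² ✓
Triple: (609, 200, 641)

(609, 200, 641)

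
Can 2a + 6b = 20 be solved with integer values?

Step 1: Compute gcd(2, 6).
gcd(2, 6) = 2

Step 2: Check divisibility.
Does 2 divide 20? 20 = 2 x 10, so yes.

By the theorem on linear Diophantine equations, 2a + 6b = 20 has integer solutions if and only if gcd(2, 6) divides 20. Since 2 | 20, solutions exist.

Yes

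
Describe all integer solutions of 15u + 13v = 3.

Step 1: Compute gcd(15, 13) = 1.
Since 1 divides 3, solutions exist.

Step 2: Find a particular solution using extended Euclidean algorithm.
We get u₀ = -18, v₀ = 21.
Check: 15*-18 + 13*21 = 3 = 3 ✓

Step 3: Write the general solution.
u = -18 + (13/1)t = -18 + 13t
v = 21 - (15/1)t = 21 - 15t
for any integer t.

u = -18 + 13t, v = 21 - 15t for integer t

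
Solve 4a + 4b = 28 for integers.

Step 1: Check solvability.
gcd(4, 4) = 4
Since 4 divides 28, solutions exist.

Step 2: Apply extended Euclidean algorithm to find gcd.
We find integers such that 4*x0 + 4*y0 = 4

Step 3: Scale the particular solution.
Multiply by 28/4 = 7:
a = 0, b = 7

Step 4: Verify.
4*(0) + 4*(7) = 28 = 28 ✓

a = 0, b = 7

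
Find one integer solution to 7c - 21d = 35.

Step 1: Check solvability.
gcd(7, 21) = 7
Since 7 divides 35, solutions exist.

Step 2: Apply extended Euclidean algorithm to find gcd.
We find integers such that 7*x0 + 21*y0 = 7

Step 3: Scale the particular solution.
Multiply by 35/7 = 5:
c = 5, d = 0

Step 4: Verify.
7*(5) - 21*(0) = 35 = 35 ✓

c = 5, d = 0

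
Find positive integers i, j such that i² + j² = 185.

Search for i with 185 - i² a perfect square.
i = 4: 185 - 4² = 185 - 16 = 169 = 13² ✓
So i = 4, j = 13.

i = 4, j = 13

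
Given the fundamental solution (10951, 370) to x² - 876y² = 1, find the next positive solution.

Solutions to x² - Dy² = 1 are generated by powers of (x₀ + y₀√D).
The next solution satisfies x₁ + y₁√876 = (x₀ + y₀√876)², giving:
x₁ = x₀² + 876y₀² = 10951² + 876·370² = 119924401 + 119924400 = 239848801
y₁ = 2x₀y₀ = 2·10951·370 = 8103740

Verify: 239848801² - 876·8103740² = 57527447341137601 - 57527447341137600 = 1 ✓

x = 239848801, y = 8103740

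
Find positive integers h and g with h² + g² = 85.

We need to find integers h, g > 0 such that h² + g² = 85.
Trying h = 2: g² = 85 - 2² = 85 - 4 = 81
g = 9
Check: 2² + 9² = 4 + 81 = 85 ✓

85 = 2² + 9²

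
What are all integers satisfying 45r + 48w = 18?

Step 1: Compute gcd(45, 48) = 3.
Since 3 divides 18, solutions exist.

Step 2: Find a particular solution using extended Euclidean algorithm.
We get r₀ = -6, w₀ = 6.
Check: 45*-6 + 48*6 = 18 = 18 ✓

Step 3: Write the general solution.
r = -6 + (48/3)t = -6 + 16t
w = 6 - (45/3)t = 6 - 15t
for any integer t.

r = -6 + 16t, w = 6 - 15t for integer t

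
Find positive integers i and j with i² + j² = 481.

We need to find integers i, j > 0 such that i² + j² = 481.
Trying i = 9: j² = 481 - 9² = 481 - 81 = 400
j = 20
Check: 9² + 20² = 81 + 400 = 481 ✓

481 = 9² + 20²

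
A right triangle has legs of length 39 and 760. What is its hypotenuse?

c² = a² + b² = 39² + 760² = 1521 + 577600 = 579121
c = 761

761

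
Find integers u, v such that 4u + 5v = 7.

Step 1: Check solvability.
gcd(4, 5) = 1
Since 1 divides 7, solutions exist.

Step 2: Apply extended Euclidean algorithm to find gcd.
We find integers such that 4*x0 + 5*y0 = 1

Step 3: Scale the particular solution.
Multiply by 7/1 = 7:
u = -7, v = 7

Step 4: Verify.
4*(-7) + 5*(7) = 7 = 7 ✓

u = -7, v = 7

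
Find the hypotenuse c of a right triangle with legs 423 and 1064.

c² = a² + b² = 423² + 1064² = 178929 + 1132096 = 1311025
c = sqrt(1311025) = 1145

1145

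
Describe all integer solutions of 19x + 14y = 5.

Step 1: Compute gcd(19, 14) = 1.
Since 1 divides 5, solutions exist.

Step 2: Find a particular solution using extended Euclidean algorithm.
We get x₀ = 15, y₀ = -20.
Check: 19*15 + 14*-20 = 5 = 5 ✓

Step 3: Write the general solution.
x = 15 + (14/1)t = 15 + 14t
y = -20 - (19/1)t = -20 - 19t
for any integer t.

x = 15 + 14t, y = -20 - 19t for integer t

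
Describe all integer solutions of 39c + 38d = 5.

Step 1: Compute gcd(39, 38) = 1.
Since 1 divides 5, solutions exist.

Step 2: Find a particular solution using extended Euclidean algorithm.
We get c₀ = 5, d₀ = -5.
Check: 39*5 + 38*-5 = 5 = 5 ✓

Step 3: Write the general solution.
c = 5 + (38/1)t = 5 + 38t
d = -5 - (39/1)t = -5 - 39t
for any integer t.

c = 5 + 38t, d = -5 - 39t for integer t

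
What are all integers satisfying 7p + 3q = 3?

Step 1: Compute gcd(7, 3) = 1.
Since 1 divides 3, solutions exist.

Step 2: Find a particular solution using extended Euclidean algorithm.
We get p₀ = 3, q₀ = -6.
Check: 7*3 + 3*-6 = 3 = 3 ✓

Step 3: Write the general solution.
p = 3 + (3/1)t = 3 + 3t
q = -6 - (7/1)t = -6 - 7t
for any integer t.

p = 3 + 3t, q = -6 - 7t for integer t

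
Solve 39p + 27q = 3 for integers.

Step 1: Check solvability.
gcd(39, 27) = 3
Since 3 divides 3, solutions exist.

Step 2: Apply extended Euclidean algorithm to find gcd.
We find integers such that 39*x0 + 27*y0 = 3

Step 3: Scale the particular solution.
Multiply by 3/3 = 1:
p = -2, q = 3

Step 4: Verify.
39*(-2) + 27*(3) = 3 = 3 ✓

p = -2, q = 3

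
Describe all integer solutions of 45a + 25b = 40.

Step 1: Compute gcd(45, 25) = 5.
Since 5 divides 40, solutions exist.

Step 2: Find a particular solution using extended Euclidean algorithm.
We get a₀ = -8, b₀ = 16.
Check: 45*-8 + 25*16 = 40 = 40 ✓

Step 3: Write the general solution.
a = -8 + (25/5)t = -8 + 5t
b = 16 - (45/5)t = 16 - 9t
for any integer t.

a = -8 + 5t, b = 16 - 9t for integer t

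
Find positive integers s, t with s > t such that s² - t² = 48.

Factor: s² - t² = (s+t)(s-t) = 48.
We need two factors of 48 with the same parity.
Use s+t = 24 and s-t = 2 (product 24·2 = 48).
Adding: 2s = 26, so s = 13.
Subtracting: 2t = 22, so t = 11.
Check: 13² - 11² = 169 - 121 = 48 ✓

s = 13, t = 11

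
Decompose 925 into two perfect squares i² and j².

We need to find integers i, j > 0 such that i² + j² = 925.
Trying i = 5: j² = 925 - 5² = 925 - 25 = 900
j = 30
Check: 5² + 30² = 25 + 900 = 925 ✓

925 = 5² + 30²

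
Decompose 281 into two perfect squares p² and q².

We need to find integers p, q > 0 such that p² + q² = 281.
Trying p = 5: q² = 281 - 5² = 281 - 25 = 256
q = 16
Check: 5² + 16² = 25 + 256 = 281 ✓

281 = 5² + 16²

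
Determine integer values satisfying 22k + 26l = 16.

Step 1: Check solvability.
gcd(22, 26) = 2
Since 2 divides 16, solutions exist.

Step 2: Apply extended Euclidean algorithm to find gcd.
We find integers such that 22*x0 + 26*y0 = 2

Step 3: Scale the particular solution.
Multiply by 16/2 = 8:
k = 48, l = -40

Step 4: Verify.
22*(48) + 26*(-40) = 16 = 16 ✓

k = 48, l = -40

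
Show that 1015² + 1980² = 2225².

Compute a² + b²:
1015² + 1980² = 1030225 + 3920400 = 4950625
Compute c²:
2225² = 4950625
Since 4950625 = 4950625, it is a Pythagorean triple.

Yes, it is a Pythagorean triple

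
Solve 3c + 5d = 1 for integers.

Step 1: Check solvability.
gcd(3, 5) = 1
Since 1 divides 1, solutions exist.

Step 2: Apply extended Euclidean algorithm to find gcd.
We find integers such that 3*x0 + 5*y0 = 1

Step 3: Scale the particular solution.
Multiply by 1/1 = 1:
c = 2, d = -1

Step 4: Verify.
3*(2) + 5*(-1) = 1 = 1 ✓

c = 2, d = -1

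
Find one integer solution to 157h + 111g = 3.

Step 1: Check solvability.
gcd(157, 111) = 1
Since 1 divides 3, solutions exist.

Step 2: Apply extended Euclidean algorithm to find gcd.
We find integers such that 157*x0 + 111*y0 = 1

Step 3: Scale the particular solution.
Multiply by 3/1 = 3:
h = -123, g = 174

Step 4: Verify.
157*(-123) + 111*(174) = 3 = 3 ✓

h = -123, g = 174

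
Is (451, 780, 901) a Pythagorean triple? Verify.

Compute a² + b² = 451² + 780² = 203401 + 608400 = 811801
Compute c² = 901² = 811801
Since 811801 = 811801, confirmed.

Yes, it is a Pythagorean triple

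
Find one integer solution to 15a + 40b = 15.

Step 1: Check solvability.
gcd(15, 40) = 5
Since 5 divides 15, solutions exist.

Step 2: Apply extended Euclidean algorithm to find gcd.
We find integers such that 15*x0 + 40*y0 = 5

Step 3: Scale the particular solution.
Multiply by 15/5 = 3:
a = 9, b = -3

Step 4: Verify.
15*(9) + 40*(-3) = 15 = 15 ✓

a = 9, b = -3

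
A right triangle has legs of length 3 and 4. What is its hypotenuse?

c² = a² + b² = 3² + 4² = 9 + 16 = 25
c = 5

5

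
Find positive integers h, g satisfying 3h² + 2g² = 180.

Try small values of h and check whether (180 - 3h²)/2 is a perfect square.
h = 6: 3·6² = 108, so 2g² = 180 - 108 = 72, giving g² = 36, g = 6.
Check: 3·6² + 2·6² = 108 + 72 = 180 ✓

h = 6, g = 6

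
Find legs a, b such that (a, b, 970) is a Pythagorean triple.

We need a² + b² = 970² = 940900.
Trying: 186² + 952² = 34596 + 906304 = 940900 ✓

(186, 952, 970)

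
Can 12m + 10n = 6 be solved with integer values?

Step 1: Compute gcd(12, 10).
gcd(12, 10) = 2

Step 2: Check divisibility.
Does 2 divide 6? 6 = 2 x 3, so yes.

By the theorem on linear Diophantine equations, 12m + 10n = 6 has integer solutions if and only if gcd(12, 10) divides 6. Since 2 | 6, solutions exist.

Yes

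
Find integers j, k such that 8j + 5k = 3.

Step 1: Check solvability.
gcd(8, 5) = 1
Since 1 divides 3, solutions exist.

Step 2: Apply extended Euclidean algorithm to find gcd.
We find integers such that 8*x0 + 5*y0 = 1

Step 3: Scale the particular solution.
Multiply by 3/1 = 3:
j = 6, k = -9

Step 4: Verify.
8*(6) + 5*(-9) = 3 = 3 ✓

j = 6, k = -9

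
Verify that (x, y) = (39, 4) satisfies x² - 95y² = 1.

Compute x² = 39² = 1521
Compute 95y² = 95·4² = 95·16 = 1520
x² - 95y² = 1521 - 1520 = 1
Since this equals 1, (39, 4) is a solution.

Yes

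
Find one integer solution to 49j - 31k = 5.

Step 1: Check solvability.
gcd(49, 31) = 1
Since 1 divides 5, solutions exist.

Step 2: Apply extended Euclidean algorithm to find gcd.
We find integers such that 49*x0 + 31*y0 = 1

Step 3: Scale the particular solution.
Multiply by 5/1 = 5:
j = -60, k = -95

Step 4: Verify.
49*(-60) - 31*(-95) = 5 = 5 ✓

j = -60, k = -95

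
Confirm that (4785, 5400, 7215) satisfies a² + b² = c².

Compute a² + b² = 4785² + 5400² = 22896225 + 29160000 = 52056225
Compute c² = 7215² = 52056225
Since 52056225 = 52056225, confirmed.

Yes, it is a Pythagorean triple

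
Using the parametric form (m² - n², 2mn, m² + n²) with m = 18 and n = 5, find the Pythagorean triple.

a = m² - n² = 18² - 5² = 324 - 25 = 299
b = 2mn = 2·18·5 = 180
c = m² + n² = 324 + 25 = 349
Verify: 299² + 180² = 89401 + 32400 = 121801 = 349² ✓

(299, 180, 349)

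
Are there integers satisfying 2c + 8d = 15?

Step 1: Compute gcd(2, 8).
gcd(2, 8) = 2

Step 2: Check divisibility.
Does 2 divide 15? 15 = 2 x 7 + 1, so no.

By the theorem on linear Diophantine equations, 2c + 8d = 15 has integer solutions if and only if gcd(2, 8) divides 15. Since 2 does not divide 15, no solutions exist.

No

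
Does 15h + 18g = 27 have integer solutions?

Step 1: Compute gcd(15, 18).
gcd(15, 18) = 3

Step 2: Check divisibility.
Does 3 divide 27? 27 = 3 x 9, so yes.

By the theorem on linear Diophantine equations, 15h + 18g = 27 has integer solutions if and only if gcd(15, 18) divides 27. Since 3 | 27, solutions exist.

Yes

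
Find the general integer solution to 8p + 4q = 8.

Step 1: Compute gcd(8, 4) = 4.
Since 4 divides 8, solutions exist.

Step 2: Find a particular solution using extended Euclidean algorithm.
We get p₀ = 0, q₀ = 2.
Check: 8*0 + 4*2 = 8 = 8 ✓

Step 3: Write the general solution.
p = 0 + (4/4)t = 0 + 1t
q = 2 - (8/4)t = 2 - 2t
for any integer t.

p = 0 + 1t, q = 2 - 2t for integer t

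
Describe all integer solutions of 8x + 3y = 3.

Step 1: Compute gcd(8, 3) = 1.
Since 1 divides 3, solutions exist.

Step 2: Find a particular solution using extended Euclidean algorithm.
We get x₀ = -3, y₀ = 9.
Check: 8*-3 + 3*9 = 3 = 3 ✓

Step 3: Write the general solution.
x = -3 + (3/1)t = -3 + 3t
y = 9 - (8/1)t = 9 - 8t
for any integer t.

x = -3 + 3t, y = 9 - 8t for integer t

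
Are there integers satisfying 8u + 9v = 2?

Step 1: Compute gcd(8, 9).
gcd(8, 9) = 1

Step 2: Check divisibility.
Does 1 divide 2? 2 = 1 x 2, so yes.

By the theorem on linear Diophantine equations, 8u + 9v = 2 has integer solutions if and only if gcd(8, 9) divides 2. Since 1 | 2, solutions exist.

Yes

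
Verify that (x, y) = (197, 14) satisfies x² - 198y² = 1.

Compute x² = 197² = 38809
Compute 198y² = 198·14² = 198·196 = 38808
x² - 198y² = 38809 - 38808 = 1
Since this equals 1, (197, 14) is a solution.

Yes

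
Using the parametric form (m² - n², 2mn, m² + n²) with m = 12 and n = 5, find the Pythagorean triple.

a = m² - n² = 12² - 5² = 144 - 25 = 119
b = 2mn = 2·12·5 = 120
c = m² + n² = 144 + 25 = 169
Verify: 119² + 120² = 14161 + 14400 = 28561 = 169² ✓

(119, 120, 169)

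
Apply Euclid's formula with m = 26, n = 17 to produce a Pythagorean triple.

a = m² - n² = 26² - 17² = 676 - 289 = 387
b = 2mn = 2·26·17 = 884
c = m² + n² = 676 + 289 = 965
Verify: 387² + 884² = 149769 + 781456 = 931225 = 965² ✓

(387, 884, 965)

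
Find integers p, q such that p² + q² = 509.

We need to find integers p, q > 0 such that p² + q² = 509.
Trying p = 5: q² = 509 - 5² = 509 - 25 = 484
q = 22
Check: 5² + 22² = 25 + 484 = 509 ✓

509 = 5² + 22²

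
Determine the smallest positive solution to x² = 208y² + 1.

We seek the smallest positive integers (x, y) with x² - 208y² = 1, i.e., x² = 208y² + 1.
Try successive y values:
y = 1: x² = 208·1² + 1 = 209, not a perfect square
y = 2: x² = 208·2² + 1 = 833, not a perfect square
y = 3: x² = 208·3² + 1 = 1873, not a perfect square
... continuing the search (or via continued fractions) ...
y = 45: x² = 208·45² + 1 = 421201, x = 649 ✓

Verify: 649² - 208·45² = 421201 - 421200 = 1 ✓

x = 649, y = 45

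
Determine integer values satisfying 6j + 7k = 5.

Step 1: Check solvability.
gcd(6, 7) = 1
Since 1 divides 5, solutions exist.

Step 2: Apply extended Euclidean algorithm to find gcd.
We find integers such that 6*x0 + 7*y0 = 1

Step 3: Scale the particular solution.
Multiply by 5/1 = 5:
j = -5, k = 5

Step 4: Verify.
6*(-5) + 7*(5) = 5 = 5 ✓

j = -5, k = 5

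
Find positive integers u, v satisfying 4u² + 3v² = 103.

Try small values of u and check whether (103 - 4u²)/3 is a perfect square.
u = 5: 4·5² = 100, so 3v² = 103 - 100 = 3, giving v² = 1, v = 1.
Check: 4·5² + 3·1² = 100 + 3 = 103 ✓

u = 5, v = 1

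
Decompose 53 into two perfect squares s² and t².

We need to find integers s, t > 0 such that s² + t² = 53.
Trying s = 2: t² = 53 - 2² = 53 - 4 = 49
t = 7
Check: 2² + 7² = 4 + 49 = 53 ✓

53 = 2² + 7²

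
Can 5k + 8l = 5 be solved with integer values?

Step 1: Compute gcd(5, 8).
gcd(5, 8) = 1

Step 2: Check divisibility.
Does 1 divide 5? 5 = 1 x 5, so yes.

By the theorem on linear Diophantine equations, 5k + 8l = 5 has integer solutions if and only if gcd(5, 8) divides 5. Since 1 | 5, solutions exist.

Yes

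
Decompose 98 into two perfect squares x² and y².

We need to find integers x, y > 0 such that x² + y² = 98.
Trying x = 7: y² = 98 - 7² = 98 - 49 = 49
y = 7
Check: 7² + 7² = 49 + 49 = 98 ✓

98 = 7² + 7²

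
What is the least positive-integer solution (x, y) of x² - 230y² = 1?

We seek the smallest positive integers (x, y) with x² - 230y² = 1, i.e., x² = 230y² + 1.
Try successive y values:
y = 1: x² = 230·1² + 1 = 231, not a perfect square
y = 2: x² = 230·2² + 1 = 921, not a perfect square
y = 3: x² = 230·3² + 1 = 2071, not a perfect square
... continuing the search (or via continued fractions) ...
y = 6: x² = 230·6² + 1 = 8281, x = 91 ✓

Verify: 91² - 230·6² = 8281 - 8280 = 1 ✓

x = 91, y = 6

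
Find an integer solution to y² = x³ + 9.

Try small integer x values and check whether x³ + 9 is a perfect square.
x = 3: x³ + 9 = 3³ + 9 = 27 + 9 = 36
Is 36 a perfect square? 6² = 36 ✓
So (x, y) = (3, -6) is a solution.

x = 3, y = -6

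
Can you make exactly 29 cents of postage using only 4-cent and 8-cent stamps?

We need non-negative x, y with 4x + 8y = 29.
gcd(4, 8) = 4, and 4 does not divide 29.
No integer solutions exist, so certainly no non-negative ones.

No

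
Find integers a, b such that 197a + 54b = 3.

Step 1: Check solvability.
gcd(197, 54) = 1
Since 1 divides 3, solutions exist.

Step 2: Apply extended Euclidean algorithm to find gcd.
We find integers such that 197*x0 + 54*y0 = 1

Step 3: Scale the particular solution.
Multiply by 3/1 = 3:
a = 51, b = -186

Step 4: Verify.
197*(51) + 54*(-186) = 3 = 3 ✓

a = 51, b = -186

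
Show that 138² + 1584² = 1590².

Compute a² + b² = 138² + 1584² = 19044 + 2509056 = 2528100
Compute c² = 1590² = 2528100
Since 2528100 = 2528100, confirmed.

Yes, it is a Pythagorean triple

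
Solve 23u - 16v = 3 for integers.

Step 1: Check solvability.
gcd(23, 16) = 1
Since 1 divides 3, solutions exist.

Step 2: Apply extended Euclidean algorithm to find gcd.
We find integers such that 23*x0 + 16*y0 = 1

Step 3: Scale the particular solution.
Multiply by 3/1 = 3:
u = 21, v = 30

Step 4: Verify.
23*(21) - 16*(30) = 3 = 3 ✓

u = 21, v = 30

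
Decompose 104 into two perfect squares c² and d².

We need to find integers c, d > 0 such that c² + d² = 104.
Trying c = 2: d² = 104 - 2² = 104 - 4 = 100
d = 10
Check: 2² + 10² = 4 + 100 = 104 ✓

104 = 2² + 10²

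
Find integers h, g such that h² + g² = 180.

We need to find integers h, g > 0 such that h² + g² = 180.
Trying h = 6: g² = 180 - 6² = 180 - 36 = 144
g = 12
Check: 6² + 12² = 36 + 144 = 180 ✓

180 = 6² + 12²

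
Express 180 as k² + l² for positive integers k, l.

We need to find integers k, l > 0 such that k² + l² = 180.
Trying k = 6: l² = 180 - 6² = 180 - 36 = 144
l = 12
Check: 6² + 12² = 36 + 144 = 180 ✓

180 = 6² + 12²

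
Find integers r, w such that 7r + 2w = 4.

Step 1: Check solvability.
gcd(7, 2) = 1
Since 1 divides 4, solutions exist.

Step 2: Apply extended Euclidean algorithm to find gcd.
We find integers such that 7*x0 + 2*y0 = 1

Step 3: Scale the particular solution.
Multiply by 4/1 = 4:
r = 4, w = -12

Step 4: Verify.
7*(4) + 2*(-12) = 4 = 4 ✓

r = 4, w = -12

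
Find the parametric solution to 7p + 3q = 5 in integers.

Step 1: Compute gcd(7, 3) = 1.
Since 1 divides 5, solutions exist.

Step 2: Find a particular solution using extended Euclidean algorithm.
We get p₀ = 5, q₀ = -10.
Check: 7*5 + 3*-10 = 5 = 5 ✓

Step 3: Write the general solution.
p = 5 + (3/1)t = 5 + 3t
q = -10 - (7/1)t = -10 - 7t
for any integer t.

p = 5 + 3t, q = -10 - 7t for integer t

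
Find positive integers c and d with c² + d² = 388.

We need to find integers c, d > 0 such that c² + d² = 388.
Trying c = 8: d² = 388 - 8² = 388 - 64 = 324
d = 18
Check: 8² + 18² = 64 + 324 = 388 ✓

388 = 8² + 18²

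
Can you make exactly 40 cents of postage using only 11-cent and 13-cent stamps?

We need non-negative x, y with 11x + 13y = 40.
gcd(11, 13) = 1 divides 40, so integer solutions exist, but checking x = 0..3 shows none with y ≥ 0.
So 40 cannot be made with non-negative stamp counts.

No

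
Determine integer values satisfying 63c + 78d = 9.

Step 1: Check solvability.
gcd(63, 78) = 3
Since 3 divides 9, solutions exist.

Step 2: Apply extended Euclidean algorithm to find gcd.
We find integers such that 63*x0 + 78*y0 = 3

Step 3: Scale the particular solution.
Multiply by 9/3 = 3:
c = 15, d = -12

Step 4: Verify.
63*(15) + 78*(-12) = 9 = 9 ✓

c = 15, d = -12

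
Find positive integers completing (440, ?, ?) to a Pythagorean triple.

We need the other leg and hypotenuse such that 440² + x² = c².
Take x = 279, c = 521: 440² + 279² = 193600 + 77841 = 271441 = 521² ✓
Triple: (279, 440, 521)

(279, 440, 521)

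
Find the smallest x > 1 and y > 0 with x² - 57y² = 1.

We seek the smallest positive integers (x, y) with x² - 57y² = 1, i.e., x² = 57y² + 1.
Try successive y values:
y = 1: x² = 57·1² + 1 = 58, not a perfect square
y = 2: x² = 57·2² + 1 = 229, not a perfect square
y = 3: x² = 57·3² + 1 = 514, not a perfect square
... continuing the search (or via continued fractions) ...
y = 20: x² = 57·20² + 1 = 22801, x = 151 ✓

Verify: 151² - 57·20² = 22801 - 22800 = 1 ✓

x = 151, y = 20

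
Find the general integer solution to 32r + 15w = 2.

Step 1: Compute gcd(32, 15) = 1.
Since 1 divides 2, solutions exist.

Step 2: Find a particular solution using extended Euclidean algorithm.
We get r₀ = -14, w₀ = 30.
Check: 32*-14 + 15*30 = 2 = 2 ✓

Step 3: Write the general solution.
r = -14 + (15/1)t = -14 + 15t
w = 30 - (32/1)t = 30 - 32t
for any integer t.

r = -14 + 15t, w = 30 - 32t for integer t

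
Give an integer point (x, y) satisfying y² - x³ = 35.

Try small integer x values and check whether x³ + 35 is a perfect square.
x = 1: x³ + 35 = 1³ + 35 = 1 + 35 = 36
Is 36 a perfect square? 6² = 36 ✓
So (x, y) = (1, 6) is a solution.

x = 1, y = 6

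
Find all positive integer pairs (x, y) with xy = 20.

The positive divisors of 20 are: 1, 2, 4, 5, 10, 20.
Each divisor d gives the pair (d, 20/d):
(1, 20), (2, 10), (4, 5), (5, 4), (10, 2), (20, 1)

(1, 20), (2, 10), (4, 5), (5, 4), (10, 2), (20, 1)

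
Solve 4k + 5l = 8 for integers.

Step 1: Check solvability.
gcd(4, 5) = 1
Since 1 divides 8, solutions exist.

Step 2: Apply extended Euclidean algorithm to find gcd.
We find integers such that 4*x0 + 5*y0 = 1

Step 3: Scale the particular solution.
Multiply by 8/1 = 8:
k = -8, l = 8

Step 4: Verify.
4*(-8) + 5*(8) = 8 = 8 ✓

k = -8, l = 8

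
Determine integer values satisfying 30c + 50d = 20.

Step 1: Check solvability.
gcd(30, 50) = 10
Since 10 divides 20, solutions exist.

Step 2: Apply extended Euclidean algorithm to find gcd.
We find integers such that 30*x0 + 50*y0 = 10

Step 3: Scale the particular solution.
Multiply by 20/10 = 2:
c = 4, d = -2

Step 4: Verify.
30*(4) + 50*(-2) = 20 = 20 ✓

c = 4, d = -2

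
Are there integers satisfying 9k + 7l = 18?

Step 1: Compute gcd(9, 7).
gcd(9, 7) = 1

Step 2: Check divisibility.
Does 1 divide 18? 18 = 1 x 18, so yes.

By the theorem on linear Diophantine equations, 9k + 7l = 18 has integer solutions if and only if gcd(9, 7) divides 18. Since 1 | 18, solutions exist.

Yes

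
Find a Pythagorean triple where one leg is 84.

We need the other leg and hypotenuse such that 84² + x² = c².
Take x = 13, c = 85: 84² + 13² = 7056 + 169 = 7225 = 85² ✓
Triple: (13, 84, 85)

(13, 84, 85)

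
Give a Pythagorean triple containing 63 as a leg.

We need the other leg and hypotenuse such that 63² + x² = c².
Take x = 16, c = 65: 63² + 16² = 3969 + 256 = 4225 = 65² ✓
Triple: (63, 16, 65)

(63, 16, 65)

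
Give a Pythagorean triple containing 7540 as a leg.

We need the other leg and hypotenuse such that 7540² + x² = c².
Take x = 825, c = 7585: 7540² + 825² = 56851600 + 680625 = 57532225 = 7585² ✓
Triple: (825, 7540, 7585)

(825, 7540, 7585)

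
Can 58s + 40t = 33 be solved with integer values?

Step 1: Compute gcd(58, 40).
gcd(58, 40) = 2

Step 2: Check divisibility.
Does 2 divide 33? 33 = 2 x 16 + 1, so no.

By the theorem on linear Diophantine equations, 58s + 40t = 33 has integer solutions if and only if gcd(58, 40) divides 33. Since 2 does not divide 33, no solutions exist.

No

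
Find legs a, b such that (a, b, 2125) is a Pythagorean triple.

We need a² + b² = 2125² = 4515625.
Trying: 1485² + 1520² = 2205225 + 2310400 = 4515625 ✓

(1485, 1520, 2125)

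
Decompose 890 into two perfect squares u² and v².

We need to find integers u, v > 0 such that u² + v² = 890.
Trying u = 7: v² = 890 - 7² = 890 - 49 = 841
v = 29
Check: 7² + 29² = 49 + 841 = 890 ✓

890 = 7² + 29²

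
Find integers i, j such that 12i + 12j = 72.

Step 1: Check solvability.
gcd(12, 12) = 12
Since 12 divides 72, solutions exist.

Step 2: Apply extended Euclidean algorithm to find gcd.
We find integers such that 12*x0 + 12*y0 = 12

Step 3: Scale the particular solution.
Multiply by 72/12 = 6:
i = 0, j = 6

Step 4: Verify.
12*(0) + 12*(6) = 72 = 72 ✓

i = 0, j = 6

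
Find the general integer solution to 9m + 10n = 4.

Step 1: Compute gcd(9, 10) = 1.
Since 1 divides 4, solutions exist.

Step 2: Find a particular solution using extended Euclidean algorithm.
We get m₀ = -4, n₀ = 4.
Check: 9*-4 + 10*4 = 4 = 4 ✓

Step 3: Write the general solution.
m = -4 + (10/1)t = -4 + 10t
n = 4 - (9/1)t = 4 - 9t
for any integer t.

m = -4 + 10t, n = 4 - 9t for integer t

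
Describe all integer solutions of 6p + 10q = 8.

Step 1: Compute gcd(6, 10) = 2.
Since 2 divides 8, solutions exist.

Step 2: Find a particular solution using extended Euclidean algorithm.
We get p₀ = 8, q₀ = -4.
Check: 6*8 + 10*-4 = 8 = 8 ✓

Step 3: Write the general solution.
p = 8 + (10/2)t = 8 + 5t
q = -4 - (6/2)t = -4 - 3t
for any integer t.

p = 8 + 5t, q = -4 - 3t for integer t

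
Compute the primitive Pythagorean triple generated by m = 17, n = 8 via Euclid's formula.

a = m² - n² = 17² - 8² = 289 - 64 = 225
b = 2mn = 2·17·8 = 272
c = m² + n² = 289 + 64 = 353
Verify: 225² + 272² = 50625 + 73984 = 124609 = 353² ✓

(225, 272, 353)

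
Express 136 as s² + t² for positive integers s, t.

We need to find integers s, t > 0 such that s² + t² = 136.
Trying s = 6: t² = 136 - 6² = 136 - 36 = 100
t = 10
Check: 6² + 10² = 36 + 100 = 136 ✓

136 = 6² + 10²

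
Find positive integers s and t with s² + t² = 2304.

No pair of positive integers s, t satisfies s² + t² = 2304.

No solution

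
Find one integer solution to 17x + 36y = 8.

Step 1: Check solvability.
gcd(17, 36) = 1
Since 1 divides 8, solutions exist.

Step 2: Apply extended Euclidean algorithm to find gcd.
We find integers such that 17*x0 + 36*y0 = 1

Step 3: Scale the particular solution.
Multiply by 8/1 = 8:
x = 136, y = -64

Step 4: Verify.
17*(136) + 36*(-64) = 8 = 8 ✓

x = 136, y = -64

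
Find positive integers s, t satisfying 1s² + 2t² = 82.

Try small values of s and check whether (82 - 1s²)/2 is a perfect square.
s = 8: 1·8² = 64, so 2t² = 82 - 64 = 18, giving t² = 9, t = 3.
Check: 1·8² + 2·3² = 64 + 18 = 82 ✓

s = 8, t = 3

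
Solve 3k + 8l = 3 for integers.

Step 1: Check solvability.
gcd(3, 8) = 1
Since 1 divides 3, solutions exist.

Step 2: Apply extended Euclidean algorithm to find gcd.
We find integers such that 3*x0 + 8*y0 = 1

Step 3: Scale the particular solution.
Multiply by 3/1 = 3:
k = 9, l = -3

Step 4: Verify.
3*(9) + 8*(-3) = 3 = 3 ✓

k = 9, l = -3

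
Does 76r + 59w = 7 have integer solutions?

Step 1: Compute gcd(76, 59).
gcd(76, 59) = 1

Step 2: Check divisibility.
Does 1 divide 7? 7 = 1 x 7, so yes.

By the theorem on linear Diophantine equations, 76r + 59w = 7 has integer solutions if and only if gcd(76, 59) divides 7. Since 1 | 7, solutions exist.

Yes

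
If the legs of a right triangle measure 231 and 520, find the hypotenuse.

c² = a² + b² = 231² + 520² = 53361 + 270400 = 323761
c = 569

569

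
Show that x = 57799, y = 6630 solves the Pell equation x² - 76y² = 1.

Compute x² = 57799² = 3340724401
Compute 76y² = 76·6630² = 76·43956900 = 3340724400
x² - 76y² = 3340724401 - 3340724400 = 1
Since this equals 1, (57799, 6630) is a solution.

Yes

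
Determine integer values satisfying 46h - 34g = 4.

Step 1: Check solvability.
gcd(46, 34) = 2
Since 2 divides 4, solutions exist.

Step 2: Apply extended Euclidean algorithm to find gcd.
We find integers such that 46*x0 + 34*y0 = 2

Step 3: Scale the particular solution.
Multiply by 4/2 = 2:
h = 6, g = 8

Step 4: Verify.
46*(6) - 34*(8) = 4 = 4 ✓

h = 6, g = 8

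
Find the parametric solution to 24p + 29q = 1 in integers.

Step 1: Compute gcd(24, 29) = 1.
Since 1 divides 1, solutions exist.

Step 2: Find a particular solution using extended Euclidean algorithm.
We get p₀ = -6, q₀ = 5.
Check: 24*-6 + 29*5 = 1 = 1 ✓

Step 3: Write the general solution.
p = -6 + (29/1)t = -6 + 29t
q = 5 - (24/1)t = 5 - 24t
for any integer t.

p = -6 + 29t, q = 5 - 24t for integer t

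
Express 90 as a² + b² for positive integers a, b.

We need to find integers a, b > 0 such that a² + b² = 90.
Trying a = 3: b² = 90 - 3² = 90 - 9 = 81
b = 9
Check: 3² + 9² = 9 + 81 = 90 ✓

90 = 3² + 9²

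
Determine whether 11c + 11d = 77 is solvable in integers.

Step 1: Compute gcd(11, 11).
gcd(11, 11) = 11

Step 2: Check divisibility.
Does 11 divide 77? 77 = 11 x 7, so yes.

By the theorem on linear Diophantine equations, 11c + 11d = 77 has integer solutions if and only if gcd(11, 11) divides 77. Since 11 | 77, solutions exist.

Yes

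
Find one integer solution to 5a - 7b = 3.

Step 1: Check solvability.
gcd(5, 7) = 1
Since 1 divides 3, solutions exist.

Step 2: Apply extended Euclidean algorithm to find gcd.
We find integers such that 5*x0 + 7*y0 = 1

Step 3: Scale the particular solution.
Multiply by 3/1 = 3:
a = 9, b = 6

Step 4: Verify.
5*(9) - 7*(6) = 3 = 3 ✓

a = 9, b = 6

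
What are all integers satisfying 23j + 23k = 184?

Step 1: Compute gcd(23, 23) = 23.
Since 23 divides 184, solutions exist.

Step 2: Find a particular solution using extended Euclidean algorithm.
We get j₀ = 0, k₀ = 8.
Check: 23*0 + 23*8 = 184 = 184 ✓

Step 3: Write the general solution.
j = 0 + (23/23)t = 0 + 1t
k = 8 - (23/23)t = 8 - 1t
for any integer t.

j = 0 + 1t, k = 8 - 1t for integer t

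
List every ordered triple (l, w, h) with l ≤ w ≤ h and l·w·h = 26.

Iterate l from 1 to ⌊26^(1/3)⌋. For each l dividing 26, iterate w ≥ l with w dividing 26/l, and set h = 26/(l·w).
Triples found (2): (1×1×26), (1×2×13)

(1×1×26), (1×2×13)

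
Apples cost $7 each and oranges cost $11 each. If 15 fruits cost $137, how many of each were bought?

Let a = apples, o = oranges.
a + o = 15
7a + 11o = 137
Substitute o = 15 - a:
7a + 11(15 - a) = 137
(7 - 11)a = 137 - 165
-4a = -28
a = 7, o = 15 - 7 = 8

Apples: 7, Oranges: 8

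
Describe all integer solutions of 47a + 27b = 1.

Step 1: Compute gcd(47, 27) = 1.
Since 1 divides 1, solutions exist.

Step 2: Find a particular solution using extended Euclidean algorithm.
We get a₀ = -4, b₀ = 7.
Check: 47*-4 + 27*7 = 1 = 1 ✓

Step 3: Write the general solution.
a = -4 + (27/1)t = -4 + 27t
b = 7 - (47/1)t = 7 - 47t
for any integer t.

a = -4 + 27t, b = 7 - 47t for integer t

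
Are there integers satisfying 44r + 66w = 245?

Step 1: Compute gcd(44, 66).
gcd(44, 66) = 22

Step 2: Check divisibility.
Does 22 divide 245? 245 = 22 x 11 + 3, so no.

By the theorem on linear Diophantine equations, 44r + 66w = 245 has integer solutions if and only if gcd(44, 66) divides 245. Since 22 does not divide 245, no solutions exist.

No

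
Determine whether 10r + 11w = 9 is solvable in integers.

Step 1: Compute gcd(10, 11).
gcd(10, 11) = 1

Step 2: Check divisibility.
Does 1 divide 9? 9 = 1 x 9, so yes.

By the theorem on linear Diophantine equations, 10r + 11w = 9 has integer solutions if and only if gcd(10, 11) divides 9. Since 1 | 9, solutions exist.

Yes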